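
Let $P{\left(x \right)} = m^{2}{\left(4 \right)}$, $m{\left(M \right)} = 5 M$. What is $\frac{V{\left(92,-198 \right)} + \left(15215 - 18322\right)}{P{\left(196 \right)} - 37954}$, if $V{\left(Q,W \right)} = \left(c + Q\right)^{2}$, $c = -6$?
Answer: $- \frac{4289}{37554} \approx -0.11421$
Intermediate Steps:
$V{\left(Q,W \right)} = \left(-6 + Q\right)^{2}$
$P{\left(x \right)} = 400$ ($P{\left(x \right)} = \left(5 \cdot 4\right)^{2} = 20^{2} = 400$)
$\frac{V{\left(92,-198 \right)} + \left(15215 - 18322\right)}{P{\left(196 \right)} - 37954} = \frac{\left(-6 + 92\right)^{2} + \left(15215 - 18322\right)}{400 - 37954} = \frac{86^{2} - 3107}{-37554} = \left(7396 - 3107\right) \left(- \frac{1}{37554}\right) = 4289 \left(- \frac{1}{37554}\right) = - \frac{4289}{37554}$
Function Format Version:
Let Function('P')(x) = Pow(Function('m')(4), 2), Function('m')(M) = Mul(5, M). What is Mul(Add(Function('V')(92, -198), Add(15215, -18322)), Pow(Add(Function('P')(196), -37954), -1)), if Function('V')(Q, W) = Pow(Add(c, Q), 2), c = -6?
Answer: Rational(-4289, 37554) ≈ -0.11421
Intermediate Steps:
Function('V')(Q, W) = Pow(Add(-6, Q), 2)
Function('P')(x) = 400 (Function('P')(x) = Pow(Mul(5, 4), 2) = Pow(20, 2) = 400)
Mul(Add(Function('V')(92, -198), Add(15215, -18322)), Pow(Add(Function('P')(196), -37954), -1)) = Mul(Add(Pow(Add(-6, 92), 2), Add(15215, -18322)), Pow(Add(400, -37954), -1)) = Mul(Add(Pow(86, 2), -3107), Pow(-37554, -1)) = Mul(Add(7396, -3107), Rational(-1, 37554)) = Mul(4289, Rational(-1, 37554)) = Rational(-4289, 37554)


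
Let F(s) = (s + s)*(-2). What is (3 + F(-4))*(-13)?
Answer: -247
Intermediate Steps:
F(s) = -4*s (F(s) = (2*s)*(-2) = -4*s)
(3 + F(-4))*(-13) = (3 - 4*(-4))*(-13) = (3 + 16)*(-13) = 19*(-13) = -247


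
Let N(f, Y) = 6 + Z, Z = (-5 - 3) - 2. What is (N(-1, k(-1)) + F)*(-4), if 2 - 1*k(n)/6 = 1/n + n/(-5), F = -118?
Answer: 488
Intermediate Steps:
k(n) = 12 - 6/n + 6*n/5 (k(n) = 12 - 6*(1/n + n/(-5)) = 12 - 6*(1/n + n*(-⅕)) = 12 - 6*(1/n - n/5) = 12 + (-6/n + 6*n/5) = 12 - 6/n + 6*n/5)
Z = -10 (Z = -8 - 2 = -10)
N(f, Y) = -4 (N(f, Y) = 6 - 10 = -4)
(N(-1, k(-1)) + F)*(-4) = (-4 - 118)*(-4) = -122*(-4) = 488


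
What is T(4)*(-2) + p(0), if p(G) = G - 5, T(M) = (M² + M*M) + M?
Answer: -77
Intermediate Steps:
T(M) = M + 2*M² (T(M) = (M² + M²) + M = 2*M² + M = M + 2*M²)
p(G) = -5 + G
T(4)*(-2) + p(0) = (4*(1 + 2*4))*(-2) + (-5 + 0) = (4*(1 + 8))*(-2) - 5 = (4*9)*(-2) - 5 = 36*(-2) - 5 = -72 - 5 = -77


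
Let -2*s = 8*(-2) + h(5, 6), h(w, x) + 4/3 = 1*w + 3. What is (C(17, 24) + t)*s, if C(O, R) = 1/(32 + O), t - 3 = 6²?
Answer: 3824/21 ≈ 182.10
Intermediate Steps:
t = 39 (t = 3 + 6² = 3 + 36 = 39)
h(w, x) = 5/3 + w (h(w, x) = -4/3 + (1*w + 3) = -4/3 + (w + 3) = -4/3 + (3 + w) = 5/3 + w)
s = 14/3 (s = -(8*(-2) + (5/3 + 5))/2 = -(-16 + 20/3)/2 = -½*(-28/3) = 14/3 ≈ 4.6667)
(C(17, 24) + t)*s = (1/(32 + 17) + 39)*(14/3) = (1/49 + 39)*(14/3) = (1912/49)*(14/3) = 3824/21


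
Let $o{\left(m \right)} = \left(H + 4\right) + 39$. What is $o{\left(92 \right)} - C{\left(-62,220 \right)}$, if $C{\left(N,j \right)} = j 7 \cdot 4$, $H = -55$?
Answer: $-6172$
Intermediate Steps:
$C{\left(N,j \right)} = 28 j$ ($C{\left(N,j \right)} = 7 j 4 = 28 j$)
$o{\left(m \right)} = -12$ ($o{\left(m \right)} = \left(-55 + 4\right) + 39 = -51 + 39 = -12$)
$o{\left(92 \right)} - C{\left(-62,220 \right)} = -12 - 28 \cdot 220 = -12 - 6160 = -6172$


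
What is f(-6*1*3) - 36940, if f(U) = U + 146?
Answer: -36812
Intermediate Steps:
f(U) = 146 + U
f(-6*1*3) - 36940 = (146 - 6*1*3) - 36940 = (146 - 6*3) - 36940 = (146 - 18) - 36940 = 128 - 36940 = -36812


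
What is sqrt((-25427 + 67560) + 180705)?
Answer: sqrt(222838) ≈ 472.06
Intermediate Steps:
sqrt((-25427 + 67560) + 180705) = sqrt(42133 + 180705) = sqrt(222838)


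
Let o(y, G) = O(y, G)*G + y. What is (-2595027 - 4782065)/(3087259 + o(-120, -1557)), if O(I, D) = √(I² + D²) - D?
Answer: 4890200515880/5472469247501 + 34458396732*√270961/5472469247501 ≈ 4.1713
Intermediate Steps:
O(I, D) = √(D² + I²) - D
o(y, G) = y + G*(√(G² + y²) - G) (o(y, G) = (√(G² + y²) - G)*G + y = G*(√(G² + y²) - G) + y = y + G*(√(G² + y²) - G))
(-2595027 - 4782065)/(3087259 + o(-120, -1557)) = (-2595027 - 4782065)/(3087259 + (-120 - 1*(-1557)*(-1557 - √((-1557)² + (-120)²)))) = -7377092/(3087259 + (-120 - 1*(-1557)*(-1557 - √(2424249 + 14400)))) = -7377092/(3087259 + (-120 - 1*(-1557)*(-1557 - √2438649))) = -7377092/(3087259 + (-120 - 1*(-1557)*(-1557 - 3*√270961))) = -7377092/(3087259 + (-120 + (-2424249 - 4671*√270961))) = -7377092/(3087259 + (-2424369 - 4671*√270961)) = -7377092/(662890 - 4671*√270961)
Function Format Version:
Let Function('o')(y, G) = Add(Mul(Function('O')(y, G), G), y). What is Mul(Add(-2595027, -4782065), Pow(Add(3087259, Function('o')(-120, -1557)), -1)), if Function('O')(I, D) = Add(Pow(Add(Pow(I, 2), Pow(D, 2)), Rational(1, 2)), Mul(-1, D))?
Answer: Add(Rational(4890200515880, 5472469247501), Mul(Rational(34458396732, 5472469247501), Pow(270961, Rational(1, 2)))) ≈ 4.1713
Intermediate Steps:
Function('O')(I, D) = Add(Pow(Add(Pow(D, 2), Pow(I, 2)), Rational(1, 2)), Mul(-1, D))
Function('o')(y, G) = Add(y, Mul(G, Add(Pow(Add(Pow(G, 2), Pow(y, 2)), Rational(1, 2)), Mul(-1, G)))) (Function('o')(y, G) = Add(Mul(Add(Pow(Add(Pow(G, 2), Pow(y, 2)), Rational(1, 2)), Mul(-1, G)), G), y) = Add(Mul(G, Add(Pow(Add(Pow(G, 2), Pow(y, 2)), Rational(1, 2)), Mul(-1, G))), y) = Add(y, Mul(G, Add(Pow(Add(Pow(G, 2), Pow(y, 2)), Rational(1, 2)), Mul(-1, G)))))
Mul(Add(-2595027, -4782065), Pow(Add(3087259, Function('o')(-120, -1557)), -1)) = Mul(Add(-2595027, -4782065), Pow(Add(3087259, Add(-120, Mul(-1, -1557, Add(-1557, Mul(-1, Pow(Add(Pow(-1557, 2), Pow(-120, 2)), Rational(1, 2))))))), -1)) = Mul(-7377092, Pow(Add(3087259, Add(-120, Mul(-1, -1557, Add(-1557, Mul(-1, Pow(Add(2424249, 14400), Rational(1, 2))))))), -1)) = Mul(-7377092, Pow(Add(3087259, Add(-120, Mul(-1, -1557, Add(-1557, Mul(-1, Pow(2438649, Rational(1, 2))))))), -1)) = Mul(-7377092, Pow(Add(3087259, Add(-120, Mul(-1, -1557, Add(-1557, Mul(-1, Mul(3, Pow(270961, Rational(1, 2)))))))), -1)) = Mul(-7377092, Pow(Add(3087259, Add(-120, Mul(-1, -1557, Add(-1557, Mul(-3, Pow(270961, Rational(1, 2))))))), -1)) = Mul(-7377092, Pow(Add(3087259, Add(-120, Add(-2424249, Mul(-4671, Pow(270961, Rational(1, 2)))))), -1)) = Mul(-7377092, Pow(Add(3087259, Add(-2424369, Mul(-4671, Pow(270961, Rational(1, 2))))), -1)) = Mul(-7377092, Pow(Add(662890, Mul(-4671, Pow(270961, Rational(1, 2)))), -1))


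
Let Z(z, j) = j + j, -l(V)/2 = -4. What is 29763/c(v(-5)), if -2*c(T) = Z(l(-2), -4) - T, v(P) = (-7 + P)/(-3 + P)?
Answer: 119052/19 ≈ 6265.9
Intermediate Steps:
l(V) = 8 (l(V) = -2*(-4) = 8)
v(P) = (-7 + P)/(-3 + P)
Z(z, j) = 2*j
c(T) = 4 + T/2 (c(T) = -(2*(-4) - T)/2 = -(-8 - T)/2 = 4 + T/2)
29763/c(v(-5)) = 29763/(4 + ((-7 - 5)/(-3 - 5))/2) = 29763/(4 + (-12/(-8))/2) = 29763/(4 + (-1/8*(-12))/2) = 29763/(4 + (1/2)*(3/2)) = 29763/(4 + 3/4) = 29763/(19/4) = 29763*(4/19) = 119052/19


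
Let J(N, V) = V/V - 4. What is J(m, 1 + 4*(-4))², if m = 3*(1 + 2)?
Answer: 9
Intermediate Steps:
m = 9 (m = 3*3 = 9)
J(N, V) = -3 (J(N, V) = 1 - 4 = -3)
J(m, 1 + 4*(-4))² = (-3)² = 9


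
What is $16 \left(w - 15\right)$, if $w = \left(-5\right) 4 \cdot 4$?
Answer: $-1520$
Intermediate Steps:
$w = -80$ ($w = \left(-20\right) 4 = -80$)
$16 \left(w - 15\right) = 16 \left(-80 - 15\right) = 16 \left(-95\right) = -1520$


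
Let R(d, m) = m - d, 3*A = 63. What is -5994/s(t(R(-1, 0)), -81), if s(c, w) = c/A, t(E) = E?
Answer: -125874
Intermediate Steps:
A = 21 (A = (⅓)*63 = 21)
s(c, w) = c/21
-5994/s(t(R(-1, 0)), -81) = -5994*21/(0 - 1*(-1)) = -5994*21/(0 + 1) = -5994/((1/21)*1) = -5994/1/21 = -5994*21 = -125874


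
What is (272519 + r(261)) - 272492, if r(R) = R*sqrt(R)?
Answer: 27 + 783*sqrt(29) ≈ 4243.6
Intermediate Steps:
r(R) = R**(3/2)
(272519 + r(261)) - 272492 = (272519 + 261**(3/2)) - 272492 = (272519 + 783*sqrt(29)) - 272492 = 27 + 783*sqrt(29)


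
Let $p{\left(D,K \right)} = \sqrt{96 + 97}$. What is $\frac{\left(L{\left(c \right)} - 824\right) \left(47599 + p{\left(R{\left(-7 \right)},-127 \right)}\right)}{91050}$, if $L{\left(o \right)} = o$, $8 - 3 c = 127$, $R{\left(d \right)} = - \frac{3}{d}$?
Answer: $- \frac{123329009}{273150} - \frac{2591 \sqrt{193}}{273150} \approx -451.64$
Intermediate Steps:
$c = - \frac{119}{3}$ ($c = \frac{8}{3} - \frac{127}{3} = - \frac{119}{3} \approx -39.667$)
$p{\left(D,K \right)} = \sqrt{193}$
$\frac{\left(L{\left(c \right)} - 824\right) \left(47599 + p{\left(R{\left(-7 \right)},-127 \right)}\right)}{91050} = \frac{\left(- \frac{119}{3} - 824\right) \left(47599 + \sqrt{193}\right)}{91050} = - \frac{2591 \left(47599 + \sqrt{193}\right)}{3} \cdot \frac{1}{91050} = \left(- \frac{123329009}{3} - \frac{2591 \sqrt{193}}{3}\right) \frac{1}{91050} = - \frac{123329009}{273150} - \frac{2591 \sqrt{193}}{273150}$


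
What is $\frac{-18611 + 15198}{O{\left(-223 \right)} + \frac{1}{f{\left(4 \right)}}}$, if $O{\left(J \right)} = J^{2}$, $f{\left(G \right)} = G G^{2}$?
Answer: $- \frac{218432}{3182657} \approx -0.068632$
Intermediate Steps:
$f{\left(G \right)} = G^{3}$
$\frac{-18611 + 15198}{O{\left(-223 \right)} + \frac{1}{f{\left(4 \right)}}} = \frac{-18611 + 15198}{\left(-223\right)^{2} + \frac{1}{4^{3}}} = - \frac{3413}{49729 + \frac{1}{64}} = - \frac{3413}{\frac{3182657}{64}} = \left(-3413\right) \frac{64}{3182657} = - \frac{218432}{3182657}$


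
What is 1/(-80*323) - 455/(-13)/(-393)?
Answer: -904793/10155120 ≈ -0.089097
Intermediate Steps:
1/(-80*323) - 455/(-13)/(-393) = -1/80*1/323 - 455*(-1/13)*(-1/393) = -1/25840 + 35*(-1/393) = -1/25840 - 35/393 = -904793/10155120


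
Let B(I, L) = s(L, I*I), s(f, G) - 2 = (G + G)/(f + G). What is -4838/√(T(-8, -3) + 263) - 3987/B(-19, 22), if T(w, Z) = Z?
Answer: -509007/496 - 2419*√65/65 ≈ -1326.3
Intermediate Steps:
s(f, G) = 2 + 2*G/(G + f) (s(f, G) = 2 + (G + G)/(f + G) = 2 + (2*G)/(G + f) = 2 + 2*G/(G + f))
B(I, L) = 2*(L + 2*I²)/(L + I²) (B(I, L) = 2*(L + 2*(I*I))/(I*I + L) = 2*(L + 2*I²)/(I² + L) = 2*(L + 2*I²)/(L + I²))
-4838/√(T(-8, -3) + 263) - 3987/B(-19, 22) = -4838/√(-3 + 263) - 3987*(22 + (-19)²)/(2*(22 + 2*(-19)²)) = -4838*√65/130 - 3987*(22 + 361)/(2*(22 + 2*361)) = -4838*√65/130 - 3987*383/(2*(22 + 722)) = -2419*√65/65 - 3987/(2*(1/383)*744) = -2419*√65/65 - 3987/1488/383 = -2419*√65/65 - 3987*383/1488 = -2419*√65/65 - 509007/496 = -509007/496 - 2419*√65/65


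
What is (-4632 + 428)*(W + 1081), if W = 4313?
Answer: -22676376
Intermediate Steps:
(-4632 + 428)*(W + 1081) = (-4632 + 428)*(4313 + 1081) = -4204*5394 = -22676376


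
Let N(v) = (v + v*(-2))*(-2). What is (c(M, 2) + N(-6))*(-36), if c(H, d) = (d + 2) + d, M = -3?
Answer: 216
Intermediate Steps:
N(v) = 2*v (N(v) = (v - 2*v)*(-2) = -v*(-2) = 2*v)
c(H, d) = 2 + 2*d (c(H, d) = (2 + d) + d = 2 + 2*d)
(c(M, 2) + N(-6))*(-36) = ((2 + 2*2) + 2*(-6))*(-36) = ((2 + 4) - 12)*(-36) = (6 - 12)*(-36) = -6*(-36) = 216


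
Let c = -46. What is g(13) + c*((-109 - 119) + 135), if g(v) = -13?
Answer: 4265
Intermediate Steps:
g(13) + c*((-109 - 119) + 135) = -13 - 46*((-109 - 119) + 135) = -13 - 46*(-228 + 135) = -13 - 46*(-93) = -13 + 4278 = 4265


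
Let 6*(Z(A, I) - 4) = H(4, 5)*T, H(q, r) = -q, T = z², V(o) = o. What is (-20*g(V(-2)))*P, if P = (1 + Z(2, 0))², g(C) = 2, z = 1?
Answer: -6760/9 ≈ -751.11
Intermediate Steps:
T = 1 (T = 1² = 1)
Z(A, I) = 10/3 (Z(A, I) = 4 + (-1*4*1)/6 = 4 + (-4*1)/6 = 4 + (⅙)*(-4) = 4 - ⅔ = 10/3)
P = 169/9 (P = (1 + 10/3)² = (13/3)² = 169/9 ≈ 18.778)
(-20*g(V(-2)))*P = -20*2*(169/9) = -40*169/9 = -6760/9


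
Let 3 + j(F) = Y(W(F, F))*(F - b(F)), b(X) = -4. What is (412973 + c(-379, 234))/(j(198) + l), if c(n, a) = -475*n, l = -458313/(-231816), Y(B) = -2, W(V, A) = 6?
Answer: -15274047152/10432311 ≈ -1464.1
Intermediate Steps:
l = 152771/77272 (l = -458313*(-1/231816) = 152771/77272 ≈ 1.9771)
j(F) = -11 - 2*F (j(F) = -3 - 2*(F - 1*(-4)) = -3 - 2*(F + 4) = -3 - 2*(4 + F) = -3 + (-8 - 2*F) = -11 - 2*F)
(412973 + c(-379, 234))/(j(198) + l) = (412973 - 475*(-379))/((-11 - 2*198) + 152771/77272) = (412973 + 180025)/((-11 - 396) + 152771/77272) = 592998/(-407 + 152771/77272) = 592998/(-31296933/77272) = 592998*(-77272/31296933) = -15274047152/10432311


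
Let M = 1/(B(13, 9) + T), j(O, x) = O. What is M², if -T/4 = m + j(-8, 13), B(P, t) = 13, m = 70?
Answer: 1/55225 ≈ 1.8108e-5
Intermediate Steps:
T = -248 (T = -4*(70 - 8) = -4*62 = -248)
M = -1/235 (M = 1/(13 - 248) = 1/(-235) = -1/235 ≈ -0.0042553)
M² = (-1/235)² = 1/55225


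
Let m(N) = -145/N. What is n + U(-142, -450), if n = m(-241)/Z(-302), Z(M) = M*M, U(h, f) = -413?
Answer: -9077807587/21980164 ≈ -413.00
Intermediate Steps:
Z(M) = M**2
n = 145/21980164 (n = (-145/(-241))/((-302)**2) = -145*(-1/241)/91204 = (145/241)*(1/91204) = 145/21980164 ≈ 6.5969e-6)
n + U(-142, -450) = 145/21980164 - 413 = -9077807587/21980164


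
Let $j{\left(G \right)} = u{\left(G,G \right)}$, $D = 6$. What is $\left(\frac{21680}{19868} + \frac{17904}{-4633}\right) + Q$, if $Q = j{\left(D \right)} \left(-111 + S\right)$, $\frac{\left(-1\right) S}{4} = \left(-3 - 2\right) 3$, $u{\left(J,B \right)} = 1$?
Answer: $- \frac{1237435969}{23012111} \approx -53.773$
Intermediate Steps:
$S = 60$ ($S = - 4 \left(-3 - 2\right) 3 = - 4 \left(\left(-5\right) 3\right) = \left(-4\right) \left(-15\right) = 60$)
$j{\left(G \right)} = 1$
$Q = -51$ ($Q = 1 \left(-111 + 60\right) = 1 \left(-51\right) = -51$)
$\left(\frac{21680}{19868} + \frac{17904}{-4633}\right) + Q = \left(\frac{21680}{19868} + \frac{17904}{-4633}\right) - 51 = \left(21680 \cdot \frac{1}{19868} + 17904 \left(- \frac{1}{4633}\right)\right) - 51 = \left(\frac{5420}{4967} - \frac{17904}{4633}\right) - 51 = - \frac{63818308}{23012111} - 51 = - \frac{1237435969}{23012111}$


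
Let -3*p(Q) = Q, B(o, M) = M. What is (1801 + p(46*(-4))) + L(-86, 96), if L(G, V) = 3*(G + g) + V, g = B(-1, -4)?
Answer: 5065/3 ≈ 1688.3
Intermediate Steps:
g = -4
p(Q) = -Q/3
L(G, V) = -12 + V + 3*G (L(G, V) = 3*(G - 4) + V = 3*(-4 + G) + V = (-12 + 3*G) + V = -12 + V + 3*G)
(1801 + p(46*(-4))) + L(-86, 96) = (1801 - 46*(-4)/3) + (-12 + 96 + 3*(-86)) = (1801 - ⅓*(-184)) + (-12 + 96 - 258) = (1801 + 184/3) - 174 = 5587/3 - 174 = 5065/3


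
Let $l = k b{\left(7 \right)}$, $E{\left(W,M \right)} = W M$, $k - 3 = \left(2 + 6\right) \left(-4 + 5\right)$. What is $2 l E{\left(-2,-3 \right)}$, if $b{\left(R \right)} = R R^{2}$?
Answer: $45276$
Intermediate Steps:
$b{\left(R \right)} = R^{3}$
$k = 11$ ($k = 3 + \left(2 + 6\right) \left(-4 + 5\right) = 3 + 8 \cdot 1 = 3 + 8 = 11$)
$E{\left(W,M \right)} = M W$
$l = 3773$ ($l = 11 \cdot 7^{3} = 11 \cdot 343 = 3773$)
$2 l E{\left(-2,-3 \right)} = 2 \cdot 3773 \left(\left(-3\right) \left(-2\right)\right) = 7546 \cdot 6 = 45276$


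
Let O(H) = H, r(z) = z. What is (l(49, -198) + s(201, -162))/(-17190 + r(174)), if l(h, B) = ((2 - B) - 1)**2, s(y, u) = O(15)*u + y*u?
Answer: -4609/17016 ≈ -0.27086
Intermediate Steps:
s(y, u) = 15*u + u*y (s(y, u) = 15*u + y*u = 15*u + u*y)
l(h, B) = (1 - B)**2
(l(49, -198) + s(201, -162))/(-17190 + r(174)) = ((-1 - 198)**2 - 162*(15 + 201))/(-17190 + 174) = ((-199)**2 - 162*216)/(-17016) = (39601 - 34992)*(-1/17016) = 4609*(-1/17016) = -4609/17016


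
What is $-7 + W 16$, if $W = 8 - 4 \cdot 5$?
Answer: $-199$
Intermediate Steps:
$W = -12$ ($W = 8 - 20 = -12$)
$-7 + W 16 = -7 - 192 = -199$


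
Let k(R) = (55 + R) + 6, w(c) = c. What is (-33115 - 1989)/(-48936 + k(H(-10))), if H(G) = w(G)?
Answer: 35104/48885 ≈ 0.71809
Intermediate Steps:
H(G) = G
k(R) = 61 + R
(-33115 - 1989)/(-48936 + k(H(-10))) = (-33115 - 1989)/(-48936 + (61 - 10)) = -35104/(-48936 + 51) = -35104/(-48885) = -35104*(-1/48885) = 35104/48885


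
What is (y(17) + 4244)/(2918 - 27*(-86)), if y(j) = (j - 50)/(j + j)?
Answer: 144263/178160 ≈ 0.80974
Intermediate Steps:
y(j) = (-50 + j)/(2*j) (y(j) = (-50 + j)/((2*j)) = (-50 + j)*(1/(2*j)) = (-50 + j)/(2*j))
(y(17) + 4244)/(2918 - 27*(-86)) = ((½)*(-50 + 17)/17 + 4244)/(2918 - 27*(-86)) = ((½)*(1/17)*(-33) + 4244)/(2918 + 2322) = (-33/34 + 4244)/5240 = (144263/34)*(1/5240) = 144263/178160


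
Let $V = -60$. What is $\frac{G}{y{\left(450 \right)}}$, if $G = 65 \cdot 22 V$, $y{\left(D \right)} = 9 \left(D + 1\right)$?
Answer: $- \frac{2600}{123} \approx -21.138$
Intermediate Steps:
$y{\left(D \right)} = 9 + 9 D$ ($y{\left(D \right)} = 9 \left(1 + D\right) = 9 + 9 D$)
$G = -85800$ ($G = 65 \cdot 22 \left(-60\right) = 1430 \left(-60\right) = -85800$)
$\frac{G}{y{\left(450 \right)}} = - \frac{85800}{9 + 9 \cdot 450} = - \frac{85800}{9 + 4050} = - \frac{85800}{4059} = \left(-85800\right) \frac{1}{4059} = - \frac{2600}{123}$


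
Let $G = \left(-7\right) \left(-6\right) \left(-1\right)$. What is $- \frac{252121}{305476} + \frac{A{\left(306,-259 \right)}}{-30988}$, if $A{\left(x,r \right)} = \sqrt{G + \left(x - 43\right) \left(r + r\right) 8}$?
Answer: $- \frac{252121}{305476} - \frac{i \sqrt{1089914}}{30988} \approx -0.82534 - 0.03369 i$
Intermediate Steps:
$G = -42$ ($G = 42 \left(-1\right) = -42$)
$A{\left(x,r \right)} = \sqrt{-42 + 16 r \left(-43 + x\right)}$ ($A{\left(x,r \right)} = \sqrt{-42 + \left(x - 43\right) \left(r + r\right) 8} = \sqrt{-42 + \left(-43 + x\right) 2 r 8} = \sqrt{-42 + 2 r \left(-43 + x\right) 8} = \sqrt{-42 + 16 r \left(-43 + x\right)}$)
$- \frac{252121}{305476} + \frac{A{\left(306,-259 \right)}}{-30988} = - \frac{252121}{305476} + \frac{\sqrt{-42 - -178192 + 16 \left(-259\right) 306}}{-30988} = \left(-252121\right) \frac{1}{305476} + \sqrt{-42 + 178192 - 1268064} \left(- \frac{1}{30988}\right) = - \frac{252121}{305476} + \sqrt{-1089914} \left(- \frac{1}{30988}\right) = - \frac{252121}{305476} + i \sqrt{1089914} \left(- \frac{1}{30988}\right) = - \frac{252121}{305476} - \frac{i \sqrt{1089914}}{30988}$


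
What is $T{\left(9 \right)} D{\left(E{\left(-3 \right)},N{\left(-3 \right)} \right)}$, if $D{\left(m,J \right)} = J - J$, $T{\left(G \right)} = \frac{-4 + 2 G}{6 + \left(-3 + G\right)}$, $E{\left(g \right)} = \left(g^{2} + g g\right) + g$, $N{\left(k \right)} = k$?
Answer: $0$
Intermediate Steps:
$E{\left(g \right)} = g + 2 g^{2}$ ($E{\left(g \right)} = \left(g^{2} + g^{2}\right) + g = 2 g^{2} + g = g + 2 g^{2}$)
$T{\left(G \right)} = \frac{-4 + 2 G}{3 + G}$
$D{\left(m,J \right)} = 0$
$T{\left(9 \right)} D{\left(E{\left(-3 \right)},N{\left(-3 \right)} \right)} = \frac{2 \left(-2 + 9\right)}{3 + 9} \cdot 0 = 2 \cdot \frac{1}{12} \cdot 7 \cdot 0 = \frac{7}{6} \cdot 0 = 0$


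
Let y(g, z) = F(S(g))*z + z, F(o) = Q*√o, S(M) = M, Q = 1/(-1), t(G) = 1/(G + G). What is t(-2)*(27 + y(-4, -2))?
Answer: -25/4 - I ≈ -6.25 - 1.0*I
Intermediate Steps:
t(G) = 1/(2*G)
Q = -1
F(o) = -√o
y(g, z) = z - z*√g (y(g, z) = (-√g)*z + z = -z*√g + z = z - z*√g)
t(-2)*(27 + y(-4, -2)) = ((½)/(-2))*(27 - 2*(1 - √(-4))) = ((½)*(-½))*(27 - 2*(1 - 2*I)) = -(27 - 2*(1 - 2*I))/4 = -(27 + (-2 + 4*I))/4 = -(25 + 4*I)/4 = -25/4 - I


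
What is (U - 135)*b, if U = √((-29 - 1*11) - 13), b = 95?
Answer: -12825 + 95*I*√53 ≈ -12825.0 + 691.61*I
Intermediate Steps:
U = I*√53 (U = √((-29 - 11) - 13) = √(-40 - 13) = √(-53) = I*√53 ≈ 7.2801*I)
(U - 135)*b = (I*√53 - 135)*95 = (-135 + I*√53)*95 = -12825 + 95*I*√53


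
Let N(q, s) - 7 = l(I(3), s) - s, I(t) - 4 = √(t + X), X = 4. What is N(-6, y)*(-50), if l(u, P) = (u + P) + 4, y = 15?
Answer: -750 - 50*√7 ≈ -882.29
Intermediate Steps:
I(t) = 4 + √(4 + t) (I(t) = 4 + √(t + 4) = 4 + √(4 + t))
l(u, P) = 4 + P + u (l(u, P) = (P + u) + 4 = 4 + P + u)
N(q, s) = 15 + √7 (N(q, s) = 7 + ((4 + s + (4 + √(4 + 3))) - s) = 7 + ((4 + s + (4 + √7)) - s) = 7 + ((8 + s + √7) - s) = 7 + (8 + √7) = 15 + √7)
N(-6, y)*(-50) = (15 + √7)*(-50) = -750 - 50*√7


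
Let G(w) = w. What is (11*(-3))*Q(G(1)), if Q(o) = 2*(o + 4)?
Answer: -330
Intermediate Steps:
Q(o) = 8 + 2*o (Q(o) = 2*(4 + o) = 8 + 2*o)
(11*(-3))*Q(G(1)) = (11*(-3))*(8 + 2*1) = -33*(8 + 2) = -33*10 = -330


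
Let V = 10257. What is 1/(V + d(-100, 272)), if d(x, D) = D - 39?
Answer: 1/10490 ≈ 9.5329e-5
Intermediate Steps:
d(x, D) = -39 + D
1/(V + d(-100, 272)) = 1/(10257 + (-39 + 272)) = 1/(10257 + 233) = 1/10490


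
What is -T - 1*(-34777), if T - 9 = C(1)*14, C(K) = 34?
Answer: 34292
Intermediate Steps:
T = 485 (T = 9 + 34*14 = 9 + 476 = 485)
-T - 1*(-34777) = -1*485 - 1*(-34777) = -485 + 34777 = 34292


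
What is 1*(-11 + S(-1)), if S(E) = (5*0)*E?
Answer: -11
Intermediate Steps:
S(E) = 0 (S(E) = 0*E = 0)
1*(-11 + S(-1)) = 1*(-11 + 0) = 1*(-11) = -11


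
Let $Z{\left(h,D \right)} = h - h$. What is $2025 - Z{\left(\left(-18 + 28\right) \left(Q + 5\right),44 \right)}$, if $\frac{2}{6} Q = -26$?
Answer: $2025$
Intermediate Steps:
$Q = -78$ ($Q = 3 \left(-26\right) = -78$)
$Z{\left(h,D \right)} = 0$
$2025 - Z{\left(\left(-18 + 28\right) \left(Q + 5\right),44 \right)} = 2025 - 0 = 2025 + 0 = 2025$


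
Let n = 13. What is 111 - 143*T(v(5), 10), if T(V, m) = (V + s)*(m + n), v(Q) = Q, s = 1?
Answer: -19623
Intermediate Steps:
T(V, m) = (1 + V)*(13 + m) (T(V, m) = (V + 1)*(m + 13) = (1 + V)*(13 + m))
111 - 143*T(v(5), 10) = 111 - 143*(13 + 10 + 13*5 + 5*10) = 111 - 143*(13 + 10 + 65 + 50) = 111 - 143*138 = 111 - 19734 = -19623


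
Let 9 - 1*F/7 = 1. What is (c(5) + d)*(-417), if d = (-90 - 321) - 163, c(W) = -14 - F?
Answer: 268548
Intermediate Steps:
F = 56 (F = 63 - 7*1 = 63 - 7 = 56)
c(W) = -70 (c(W) = -14 - 1*56 = -14 - 56 = -70)
d = -574 (d = -411 - 163 = -574)
(c(5) + d)*(-417) = (-70 - 574)*(-417) = -644*(-417) = 268548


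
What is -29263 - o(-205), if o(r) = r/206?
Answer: -6027973/206 ≈ -29262.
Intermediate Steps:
o(r) = r/206 (o(r) = r*(1/206) = r/206)
-29263 - o(-205) = -29263 - (-205)/206 = -29263 - 1*(-205/206) = -29263 + 205/206 = -6027973/206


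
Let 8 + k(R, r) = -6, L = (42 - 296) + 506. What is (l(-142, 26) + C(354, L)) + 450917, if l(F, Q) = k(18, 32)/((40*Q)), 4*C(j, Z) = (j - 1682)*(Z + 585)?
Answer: 89977153/520 ≈ 1.7303e+5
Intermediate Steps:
L = 252 (L = -254 + 506 = 252)
k(R, r) = -14 (k(R, r) = -8 - 6 = -14)
C(j, Z) = (-1682 + j)*(585 + Z)/4 (C(j, Z) = ((j - 1682)*(Z + 585))/4 = ((-1682 + j)*(585 + Z))/4 = (-1682 + j)*(585 + Z)/4)
l(F, Q) = -7/(20*Q) (l(F, Q) = -14*1/(40*Q) = -7/(20*Q))
(l(-142, 26) + C(354, L)) + 450917 = (-7/20/26 + (-491985/2 - 841/2*252 + (585/4)*354 + (¼)*252*354)) + 450917 = (-7/20*1/26 + (-491985/2 - 105966 + 103545/2 + 22302)) + 450917 = (-7/520 - 277884) + 450917 = -144499687/520 + 450917 = 89977153/520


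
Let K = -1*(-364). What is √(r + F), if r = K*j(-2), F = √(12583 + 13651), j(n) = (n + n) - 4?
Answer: √(-2912 + √26234) ≈ 52.441*I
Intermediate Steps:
j(n) = -4 + 2*n (j(n) = 2*n - 4 = -4 + 2*n)
K = 364
F = √26234 ≈ 161.97
r = -2912 (r = 364*(-4 + 2*(-2)) = 364*(-4 - 4) = 364*(-8) = -2912)
√(r + F) = √(-2912 + √26234)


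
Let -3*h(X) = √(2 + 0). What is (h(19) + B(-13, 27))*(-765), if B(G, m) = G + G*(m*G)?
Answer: -3480750 + 255*√2 ≈ -3.4804e+6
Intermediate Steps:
B(G, m) = G + m*G² (B(G, m) = G + G*(G*m) = G + m*G²)
h(X) = -√2/3 (h(X) = -√(2 + 0)/3 = -√2/3)
(h(19) + B(-13, 27))*(-765) = (-√2/3 - 13*(1 - 13*27))*(-765) = (-√2/3 - 13*(1 - 351))*(-765) = (-√2/3 - 13*(-350))*(-765) = (-√2/3 + 4550)*(-765) = (4550 - √2/3)*(-765) = -3480750 + 255*√2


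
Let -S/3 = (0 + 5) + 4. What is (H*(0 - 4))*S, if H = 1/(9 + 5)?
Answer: 54/7 ≈ 7.7143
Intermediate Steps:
H = 1/14 ≈ 0.071429
S = -27 (S = -3*((0 + 5) + 4) = -3*(5 + 4) = -3*9 = -27)
(H*(0 - 4))*S = ((0 - 4)/14)*(-27) = ((1/14)*(-4))*(-27) = -2/7*(-27) = 54/7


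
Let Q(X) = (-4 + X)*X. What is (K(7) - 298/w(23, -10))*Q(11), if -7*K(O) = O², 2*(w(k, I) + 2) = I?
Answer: 2739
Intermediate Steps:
w(k, I) = -2 + I/2
Q(X) = X*(-4 + X)
K(O) = -O²/7
(K(7) - 298/w(23, -10))*Q(11) = (-⅐*7² - 298/(-2 + (½)*(-10)))*(11*(-4 + 11)) = (-⅐*49 - 298/(-2 - 5))*(11*7) = (-7 - 298/(-7))*77 = (-7 - 298*(-⅐))*77 = (-7 + 298/7)*77 = (249/7)*77 = 2739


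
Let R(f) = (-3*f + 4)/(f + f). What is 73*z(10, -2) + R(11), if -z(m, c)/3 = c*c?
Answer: -19301/22 ≈ -877.32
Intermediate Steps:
R(f) = (4 - 3*f)/(2*f) (R(f) = (4 - 3*f)/((2*f)) = (4 - 3*f)*(1/(2*f)) = (4 - 3*f)/(2*f))
z(m, c) = -3*c**2 (z(m, c) = -3*c*c = -3*c**2)
73*z(10, -2) + R(11) = 73*(-3*(-2)**2) + (-3/2 + 2/11) = 73*(-3*4) + (-3/2 + 2*(1/11)) = 73*(-12) + (-3/2 + 2/11) = -876 - 29/22 = -19301/22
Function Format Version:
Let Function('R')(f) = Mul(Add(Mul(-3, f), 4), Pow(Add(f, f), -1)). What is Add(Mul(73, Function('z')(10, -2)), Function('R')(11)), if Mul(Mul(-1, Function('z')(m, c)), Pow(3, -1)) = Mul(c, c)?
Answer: Rational(-19301, 22) ≈ -877.32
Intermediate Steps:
Function('R')(f) = Mul(Rational(1, 2), Pow(f, -1), Add(4, Mul(-3, f))) (Function('R')(f) = Mul(Add(4, Mul(-3, f)), Pow(Mul(2, f), -1)) = Mul(Add(4, Mul(-3, f)), Mul(Rational(1, 2), Pow(f, -1))) = Mul(Rational(1, 2), Pow(f, -1), Add(4, Mul(-3, f))))
Function('z')(m, c) = Mul(-3, Pow(c, 2)) (Function('z')(m, c) = Mul(-3, Mul(c, c)) = Mul(-3, Pow(c, 2)))
Add(Mul(73, Function('z')(10, -2)), Function('R')(11)) = Add(Mul(73, Mul(-3, Pow(-2, 2))), Add(Rational(-3, 2), Mul(2, Pow(11, -1)))) = Add(Mul(73, Mul(-3, 4)), Add(Rational(-3, 2), Mul(2, Rational(1, 11)))) = Add(Mul(73, -12), Add(Rational(-3, 2), Rational(2, 11))) = Add(-876, Rational(-29, 22)) = Rational(-19301, 22)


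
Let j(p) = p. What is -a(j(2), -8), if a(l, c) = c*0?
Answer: 0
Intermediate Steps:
a(l, c) = 0
-a(j(2), -8) = -1*0 = 0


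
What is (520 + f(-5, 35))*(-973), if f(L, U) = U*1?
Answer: -540015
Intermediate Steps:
f(L, U) = U
(520 + f(-5, 35))*(-973) = (520 + 35)*(-973) = 555*(-973) = -540015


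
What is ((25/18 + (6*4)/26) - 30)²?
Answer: 41977441/54756 ≈ 766.63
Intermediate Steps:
((25/18 + (6*4)/26) - 30)² = ((25*(1/18) + 24*(1/26)) - 30)² = ((25/18 + 12/13) - 30)² = (541/234 - 30)² = (-6479/234)² = 41977441/54756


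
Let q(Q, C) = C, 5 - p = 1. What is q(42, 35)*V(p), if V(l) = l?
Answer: 140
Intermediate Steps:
p = 4 (p = 5 - 1*1 = 5 - 1 = 4)
q(42, 35)*V(p) = 35*4 = 140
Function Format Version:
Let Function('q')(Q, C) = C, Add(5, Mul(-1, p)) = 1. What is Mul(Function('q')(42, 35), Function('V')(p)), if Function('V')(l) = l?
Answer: 140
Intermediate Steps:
p = 4 (p = Add(5, Mul(-1, 1)) = Add(5, -1) = 4)
Mul(Function('q')(42, 35), Function('V')(p)) = Mul(35, 4) = 140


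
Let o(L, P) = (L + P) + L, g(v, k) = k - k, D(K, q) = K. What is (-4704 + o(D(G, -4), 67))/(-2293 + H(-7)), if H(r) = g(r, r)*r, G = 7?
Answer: 4623/2293 ≈ 2.0161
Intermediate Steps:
g(v, k) = 0
o(L, P) = P + 2*L
H(r) = 0 (H(r) = 0*r = 0)
(-4704 + o(D(G, -4), 67))/(-2293 + H(-7)) = (-4704 + (67 + 2*7))/(-2293 + 0) = (-4704 + (67 + 14))/(-2293) = (-4704 + 81)*(-1/2293) = -4623*(-1/2293) = 4623/2293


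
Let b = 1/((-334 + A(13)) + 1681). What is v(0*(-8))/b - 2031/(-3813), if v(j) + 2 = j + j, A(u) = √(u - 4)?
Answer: -3431023/1271 ≈ -2699.5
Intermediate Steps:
A(u) = √(-4 + u)
b = 1/1350 (b = 1/((-334 + √(-4 + 13)) + 1681) = 1/((-334 + √9) + 1681) = 1/((-334 + 3) + 1681) = 1/(-331 + 1681) = 1/1350 ≈ 0.00074074)
v(j) = -2 + 2*j (v(j) = -2 + (j + j) = -2 + 2*j)
v(0*(-8))/b - 2031/(-3813) = (-2 + 2*(0*(-8)))/(1/1350) - 2031/(-3813) = (-2 + 2*0)*1350 - 2031*(-1/3813) = (-2 + 0)*1350 + 677/1271 = -2*1350 + 677/1271 = -2700 + 677/1271 = -3431023/1271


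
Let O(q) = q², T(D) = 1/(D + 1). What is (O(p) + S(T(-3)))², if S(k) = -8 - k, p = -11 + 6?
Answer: 1225/4 ≈ 306.25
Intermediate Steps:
T(D) = 1/(1 + D)
p = -5
(O(p) + S(T(-3)))² = ((-5)² + (-8 - 1/(1 - 3)))² = (25 + (-8 - 1/(-2)))² = (25 + (-8 - 1*(-½)))² = (25 + (-8 + ½))² = (25 - 15/2)² = (35/2)² = 1225/4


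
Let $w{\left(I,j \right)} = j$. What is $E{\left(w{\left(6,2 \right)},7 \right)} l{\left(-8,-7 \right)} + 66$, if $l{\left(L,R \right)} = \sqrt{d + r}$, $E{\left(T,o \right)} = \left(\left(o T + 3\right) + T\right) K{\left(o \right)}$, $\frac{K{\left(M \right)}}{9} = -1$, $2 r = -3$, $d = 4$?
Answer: $66 - \frac{171 \sqrt{10}}{2} \approx -204.37$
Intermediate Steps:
$r = - \frac{3}{2}$ ($r = \frac{1}{2} \left(-3\right) = - \frac{3}{2} \approx -1.5$)
$K{\left(M \right)} = -9$ ($K{\left(M \right)} = 9 \left(-1\right) = -9$)
$E{\left(T,o \right)} = -27 - 9 T - 9 T o$ ($E{\left(T,o \right)} = \left(\left(o T + 3\right) + T\right) \left(-9\right) = \left(\left(T o + 3\right) + T\right) \left(-9\right) = \left(\left(3 + T o\right) + T\right) \left(-9\right) = \left(3 + T + T o\right) \left(-9\right) = -27 - 9 T - 9 T o$)
$l{\left(L,R \right)} = \frac{\sqrt{10}}{2}$ ($l{\left(L,R \right)} = \sqrt{4 - \frac{3}{2}} = \sqrt{\frac{5}{2}} = \frac{\sqrt{10}}{2}$)
$E{\left(w{\left(6,2 \right)},7 \right)} l{\left(-8,-7 \right)} + 66 = \left(-27 - 18 - 18 \cdot 7\right) \frac{\sqrt{10}}{2} + 66 = \left(-27 - 18 - 126\right) \frac{\sqrt{10}}{2} + 66 = - 171 \frac{\sqrt{10}}{2} + 66 = - \frac{171 \sqrt{10}}{2} + 66 = 66 - \frac{171 \sqrt{10}}{2}$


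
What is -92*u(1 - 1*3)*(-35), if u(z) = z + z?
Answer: -12880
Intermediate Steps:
u(z) = 2*z
-92*u(1 - 1*3)*(-35) = -184*(1 - 1*3)*(-35) = -184*(1 - 3)*(-35) = -184*(-2)*(-35) = -92*(-4)*(-35) = 368*(-35) = -12880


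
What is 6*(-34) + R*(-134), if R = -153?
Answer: 20298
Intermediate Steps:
6*(-34) + R*(-134) = 6*(-34) - 153*(-134) = -204 + 20502 = 20298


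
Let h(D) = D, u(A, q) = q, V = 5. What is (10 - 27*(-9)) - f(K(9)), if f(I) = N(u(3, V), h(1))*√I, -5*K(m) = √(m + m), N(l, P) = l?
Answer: 253 - I*2^(¼)*√15 ≈ 253.0 - 4.6058*I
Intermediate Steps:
K(m) = -√2*√m/5 (K(m) = -√(m + m)/5 = -√2*√m/5)
f(I) = 5*√I
(10 - 27*(-9)) - f(K(9)) = (10 - 27*(-9)) - 5*√(-√2*√9/5) = (10 + 243) - 5*√(-⅕*√2*3) = 253 - 5*√(-3*√2/5) = 253 - 5*I*5^(¾)*10^(¼)*√15/25 = 253 - I*2^(¼)*√15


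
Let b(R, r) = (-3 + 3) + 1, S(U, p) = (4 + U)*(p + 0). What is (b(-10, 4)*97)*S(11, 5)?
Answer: 7275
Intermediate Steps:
S(U, p) = p*(4 + U) (S(U, p) = (4 + U)*p = p*(4 + U))
b(R, r) = 1 (b(R, r) = 0 + 1 = 1)
(b(-10, 4)*97)*S(11, 5) = (1*97)*(5*(4 + 11)) = 97*(5*15) = 97*75 = 7275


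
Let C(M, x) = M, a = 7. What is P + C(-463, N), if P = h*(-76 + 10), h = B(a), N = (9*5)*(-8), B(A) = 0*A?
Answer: -463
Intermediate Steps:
B(A) = 0
N = -360 (N = 45*(-8) = -360)
h = 0
P = 0 (P = 0*(-76 + 10) = 0*(-66) = 0)
P + C(-463, N) = 0 - 463 = -463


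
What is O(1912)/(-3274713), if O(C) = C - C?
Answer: 0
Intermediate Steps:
O(C) = 0
O(1912)/(-3274713) = 0/(-3274713) = 0*(-1/3274713) = 0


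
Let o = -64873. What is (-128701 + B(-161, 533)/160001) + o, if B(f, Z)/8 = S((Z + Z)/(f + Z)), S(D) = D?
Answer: -2880399120250/14880093 ≈ -1.9357e+5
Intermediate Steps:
B(f, Z) = 16*Z/(Z + f) (B(f, Z) = 8*((Z + Z)/(f + Z)) = 8*((2*Z)/(Z + f)) = 8*(2*Z/(Z + f)) = 16*Z/(Z + f))
(-128701 + B(-161, 533)/160001) + o = (-128701 + (16*533/(533 - 161))/160001) - 64873 = (-128701 + (16*533/372)*(1/160001)) - 64873 = (-128701 + (16*533*(1/372))*(1/160001)) - 64873 = (-128701 + (2132/93)*(1/160001)) - 64873 = (-128701 + 2132/14880093) - 64873 = -1915082847061/14880093 - 64873 = -2880399120250/14880093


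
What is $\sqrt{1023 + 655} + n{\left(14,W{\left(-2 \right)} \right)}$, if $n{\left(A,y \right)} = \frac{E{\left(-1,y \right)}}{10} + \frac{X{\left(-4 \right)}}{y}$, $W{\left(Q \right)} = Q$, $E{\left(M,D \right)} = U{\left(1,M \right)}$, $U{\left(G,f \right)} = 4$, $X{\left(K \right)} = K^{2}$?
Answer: $- \frac{38}{5} + \sqrt{1678} \approx 33.363$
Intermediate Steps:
$E{\left(M,D \right)} = 4$
$n{\left(A,y \right)} = \frac{2}{5} + \frac{16}{y}$ ($n{\left(A,y \right)} = \frac{4}{10} + \frac{\left(-4\right)^{2}}{y} = 4 \cdot \frac{1}{10} + \frac{16}{y} = \frac{2}{5} + \frac{16}{y}$)
$\sqrt{1023 + 655} + n{\left(14,W{\left(-2 \right)} \right)} = \sqrt{1023 + 655} + \left(\frac{2}{5} + \frac{16}{-2}\right) = \sqrt{1678} + \left(\frac{2}{5} + 16 \left(- \frac{1}{2}\right)\right) = \sqrt{1678} + \left(\frac{2}{5} - 8\right) = \sqrt{1678} - \frac{38}{5} = - \frac{38}{5} + \sqrt{1678}$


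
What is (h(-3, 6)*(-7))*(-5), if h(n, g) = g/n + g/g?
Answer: -35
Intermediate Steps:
h(n, g) = 1 + g/n (h(n, g) = g/n + 1 = 1 + g/n)
(h(-3, 6)*(-7))*(-5) = (((6 - 3)/(-3))*(-7))*(-5) = (-1/3*3*(-7))*(-5) = -1*(-7)*(-5) = 7*(-5) = -35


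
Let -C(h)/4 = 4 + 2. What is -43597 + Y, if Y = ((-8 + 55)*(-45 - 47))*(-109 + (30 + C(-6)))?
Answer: 401775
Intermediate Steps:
C(h) = -24 (C(h) = -4*(4 + 2) = -4*6 = -24)
Y = 445372 (Y = ((-8 + 55)*(-45 - 47))*(-109 + (30 - 24)) = (47*(-92))*(-109 + 6) = -4324*(-103) = 445372)
-43597 + Y = -43597 + 445372 = 401775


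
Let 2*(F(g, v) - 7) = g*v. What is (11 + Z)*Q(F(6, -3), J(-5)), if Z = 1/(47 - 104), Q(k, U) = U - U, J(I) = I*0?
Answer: 0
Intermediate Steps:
J(I) = 0
F(g, v) = 7 + g*v/2 (F(g, v) = 7 + (g*v)/2 = 7 + g*v/2)
Q(k, U) = 0
Z = -1/57 (Z = 1/(-57) = -1/57 ≈ -0.017544)
(11 + Z)*Q(F(6, -3), J(-5)) = (11 - 1/57)*0 = (626/57)*0 = 0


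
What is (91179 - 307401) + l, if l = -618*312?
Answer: -409038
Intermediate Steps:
l = -192816
(91179 - 307401) + l = (91179 - 307401) - 192816 = -216222 - 192816 = -409038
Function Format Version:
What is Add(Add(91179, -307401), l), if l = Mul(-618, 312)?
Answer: -409038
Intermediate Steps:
l = -192816
Add(Add(91179, -307401), l) = Add(Add(91179, -307401), -192816) = Add(-216222, -192816) = -409038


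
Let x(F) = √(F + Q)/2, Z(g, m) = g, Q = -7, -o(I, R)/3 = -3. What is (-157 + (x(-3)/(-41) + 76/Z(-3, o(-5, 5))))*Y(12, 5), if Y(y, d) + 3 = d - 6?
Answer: 2188/3 + 2*I*√10/41 ≈ 729.33 + 0.15426*I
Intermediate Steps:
o(I, R) = 9 (o(I, R) = -3*(-3) = 9)
Y(y, d) = -9 + d (Y(y, d) = -3 + (d - 6) = -3 + (-6 + d) = -9 + d)
x(F) = √(-7 + F)/2 (x(F) = √(F - 7)/2 = √(-7 + F)*(½) = √(-7 + F)/2)
(-157 + (x(-3)/(-41) + 76/Z(-3, o(-5, 5))))*Y(12, 5) = (-157 + ((√(-7 - 3)/2)/(-41) + 76/(-3)))*(-9 + 5) = (-157 + ((√(-10)/2)*(-1/41) + 76*(-⅓)))*(-4) = (-157 + (((I*√10)/2)*(-1/41) - 76/3))*(-4) = (-157 + ((I*√10/2)*(-1/41) - 76/3))*(-4) = (-157 + (-I*√10/82 - 76/3))*(-4) = (-157 + (-76/3 - I*√10/82))*(-4) = (-547/3 - I*√10/82)*(-4) = 2188/3 + 2*I*√10/41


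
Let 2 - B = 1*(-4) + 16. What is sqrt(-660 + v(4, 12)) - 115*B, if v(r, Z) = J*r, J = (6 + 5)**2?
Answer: 1150 + 4*I*sqrt(11) ≈ 1150.0 + 13.266*I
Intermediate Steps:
B = -10 (B = 2 - (1*(-4) + 16) = 2 - (-4 + 16) = 2 - 1*12 = 2 - 12 = -10)
J = 121 (J = 11**2 = 121)
v(r, Z) = 121*r
sqrt(-660 + v(4, 12)) - 115*B = sqrt(-660 + 121*4) - 115*(-10) = sqrt(-660 + 484) + 1150 = sqrt(-176) + 1150 = 4*I*sqrt(11) + 1150 = 1150 + 4*I*sqrt(11)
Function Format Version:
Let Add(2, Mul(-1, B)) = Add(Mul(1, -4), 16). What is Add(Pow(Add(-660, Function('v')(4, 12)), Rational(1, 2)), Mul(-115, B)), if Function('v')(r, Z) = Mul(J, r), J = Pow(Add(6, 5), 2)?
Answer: Add(1150, Mul(4, I, Pow(11, Rational(1, 2)))) ≈ Add(1150.0, Mul(13.266, I))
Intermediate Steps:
B = -10 (B = Add(2, Mul(-1, Add(Mul(1, -4), 16))) = Add(2, Mul(-1, Add(-4, 16))) = Add(2, Mul(-1, 12)) = Add(2, -12) = -10)
J = 121 (J = Pow(11, 2) = 121)
Function('v')(r, Z) = Mul(121, r)
Add(Pow(Add(-660, Function('v')(4, 12)), Rational(1, 2)), Mul(-115, B)) = Add(Pow(Add(-660, Mul(121, 4)), Rational(1, 2)), Mul(-115, -10)) = Add(Pow(Add(-660, 484), Rational(1, 2)), 1150) = Add(Pow(-176, Rational(1, 2)), 1150) = Add(Mul(4, I, Pow(11, Rational(1, 2))), 1150) = Add(1150, Mul(4, I, Pow(11, Rational(1, 2))))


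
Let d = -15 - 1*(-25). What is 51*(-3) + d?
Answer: -143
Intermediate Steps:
d = 10 (d = -15 + 25 = 10)
51*(-3) + d = 51*(-3) + 10 = -153 + 10 = -143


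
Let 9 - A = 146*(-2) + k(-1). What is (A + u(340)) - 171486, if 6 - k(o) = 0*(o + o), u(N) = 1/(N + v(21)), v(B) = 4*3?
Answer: -60259231/352 ≈ -1.7119e+5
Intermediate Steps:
v(B) = 12
u(N) = 1/(12 + N) (u(N) = 1/(N + 12) = 1/(12 + N))
k(o) = 6 (k(o) = 6 - 0*(o + o) = 6 - 0*2*o = 6 - 1*0 = 6 + 0 = 6)
A = 295 (A = 9 - (146*(-2) + 6) = 9 - (-292 + 6) = 9 - 1*(-286) = 9 + 286 = 295)
(A + u(340)) - 171486 = (295 + 1/(12 + 340)) - 171486 = (295 + 1/352) - 171486 = 103841/352 - 171486 = -60259231/352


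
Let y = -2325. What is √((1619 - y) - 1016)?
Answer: 4*√183 ≈ 54.111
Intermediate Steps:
√((1619 - y) - 1016) = √((1619 - 1*(-2325)) - 1016) = √((1619 + 2325) - 1016) = √(3944 - 1016) = √2928 = 4*√183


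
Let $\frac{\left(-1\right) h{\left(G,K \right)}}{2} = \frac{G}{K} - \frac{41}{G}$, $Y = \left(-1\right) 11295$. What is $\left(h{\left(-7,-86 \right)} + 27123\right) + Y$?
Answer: $\frac{4760653}{301} \approx 15816.0$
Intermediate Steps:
$Y = -11295$
$h{\left(G,K \right)} = \frac{82}{G} - \frac{2 G}{K}$ ($h{\left(G,K \right)} = - 2 \left(\frac{G}{K} - \frac{41}{G}\right) = - 2 \left(- \frac{41}{G} + \frac{G}{K}\right) = \frac{82}{G} - \frac{2 G}{K}$)
$\left(h{\left(-7,-86 \right)} + 27123\right) + Y = \left(\left(\frac{82}{-7} - - \frac{14}{-86}\right) + 27123\right) - 11295 = \left(\left(82 \left(- \frac{1}{7}\right) - \left(-14\right) \left(- \frac{1}{86}\right)\right) + 27123\right) - 11295 = \left(\left(- \frac{82}{7} - \frac{7}{43}\right) + 27123\right) - 11295 = \left(- \frac{3575}{301} + 27123\right) - 11295 = \frac{8160448}{301} - 11295 = \frac{4760653}{301}$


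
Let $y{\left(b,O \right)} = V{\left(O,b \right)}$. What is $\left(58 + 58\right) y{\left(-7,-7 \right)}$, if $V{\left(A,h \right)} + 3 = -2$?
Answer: $-580$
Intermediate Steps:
$V{\left(A,h \right)} = -5$ ($V{\left(A,h \right)} = -3 - 2 = -5$)
$y{\left(b,O \right)} = -5$
$\left(58 + 58\right) y{\left(-7,-7 \right)} = \left(58 + 58\right) \left(-5\right) = 116 \left(-5\right) = -580$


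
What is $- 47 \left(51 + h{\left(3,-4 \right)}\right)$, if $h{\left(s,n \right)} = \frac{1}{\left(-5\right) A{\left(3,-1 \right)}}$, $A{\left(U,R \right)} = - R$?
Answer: $- \frac{11938}{5} \approx -2387.6$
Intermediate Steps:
$h{\left(s,n \right)} = - \frac{1}{5}$ ($h{\left(s,n \right)} = \frac{1}{\left(-5\right) \left(\left(-1\right) \left(-1\right)\right)} = \frac{1}{\left(-5\right) 1} = \frac{1}{-5} = - \frac{1}{5}$)
$- 47 \left(51 + h{\left(3,-4 \right)}\right) = - 47 \left(51 - \frac{1}{5}\right) = \left(-47\right) \frac{254}{5} = - \frac{11938}{5}$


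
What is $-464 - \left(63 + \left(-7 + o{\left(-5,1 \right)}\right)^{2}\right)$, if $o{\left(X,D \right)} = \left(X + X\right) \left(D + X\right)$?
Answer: $-1616$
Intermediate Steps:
$o{\left(X,D \right)} = 2 X \left(D + X\right)$
$-464 - \left(63 + \left(-7 + o{\left(-5,1 \right)}\right)^{2}\right) = -464 - \left(63 + \left(-7 + 2 \left(-5\right) \left(1 - 5\right)\right)^{2}\right) = -464 - \left(63 + \left(-7 + 2 \left(-5\right) \left(-4\right)\right)^{2}\right) = -464 - \left(63 + \left(-7 + 40\right)^{2}\right) = -464 - 1152 = -1616$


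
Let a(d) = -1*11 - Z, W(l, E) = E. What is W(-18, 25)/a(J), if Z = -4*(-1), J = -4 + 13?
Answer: -5/3 ≈ -1.6667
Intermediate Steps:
J = 9
Z = 4
a(d) = -15 (a(d) = -1*11 - 1*4 = -11 - 4 = -15)
W(-18, 25)/a(J) = 25/(-15) = 25*(-1/15) = -5/3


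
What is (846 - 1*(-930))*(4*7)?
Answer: 49728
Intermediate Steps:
(846 - 1*(-930))*(4*7) = (846 + 930)*28 = 1776*28 = 49728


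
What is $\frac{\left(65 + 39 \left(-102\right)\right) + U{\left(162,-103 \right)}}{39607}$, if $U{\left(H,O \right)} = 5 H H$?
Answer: $\frac{127307}{39607} \approx 3.2143$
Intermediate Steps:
$U{\left(H,O \right)} = 5 H^{2}$
$\frac{\left(65 + 39 \left(-102\right)\right) + U{\left(162,-103 \right)}}{39607} = \frac{\left(65 + 39 \left(-102\right)\right) + 5 \cdot 162^{2}}{39607} = \left(\left(65 - 3978\right) + 5 \cdot 26244\right) \frac{1}{39607} = \left(-3913 + 131220\right) \frac{1}{39607} = 127307 \cdot \frac{1}{39607} = \frac{127307}{39607}$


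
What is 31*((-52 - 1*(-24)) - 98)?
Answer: -3906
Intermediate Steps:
31*((-52 - 1*(-24)) - 98) = 31*((-52 + 24) - 98) = 31*(-28 - 98) = 31*(-126) = -3906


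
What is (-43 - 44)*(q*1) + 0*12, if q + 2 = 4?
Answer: -174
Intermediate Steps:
q = 2 (q = -2 + 4 = 2)
(-43 - 44)*(q*1) + 0*12 = (-43 - 44)*(2*1) + 0*12 = -87*2 + 0 = -174 + 0 = -174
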